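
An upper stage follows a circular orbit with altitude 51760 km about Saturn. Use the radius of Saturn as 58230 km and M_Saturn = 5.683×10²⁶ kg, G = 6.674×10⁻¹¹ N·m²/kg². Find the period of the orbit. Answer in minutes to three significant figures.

μ = GM = 6.674×10⁻¹¹ × 5.683×10²⁶ = 3.793×10¹⁶ m³/s².
r = 58230 + 51760 = 109990 km = 1.0999×10⁸ m.
Kepler's third law: T = 2π√(r³/μ) = 2π√((1.100×10⁸)³ / 3.793×10¹⁶).
r³/μ = 3.508×10⁷ s², so T = 2π × 5.923×10³ = 3.722×10⁴ s.
Converting: 3.722×10⁴ s ÷ 60.00 = 620.3 minutes.

T ≈ 620 minutes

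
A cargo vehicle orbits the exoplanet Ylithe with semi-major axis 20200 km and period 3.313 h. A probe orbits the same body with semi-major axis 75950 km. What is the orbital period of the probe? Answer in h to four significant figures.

Kepler's third law: T² ∝ a³, so T₂ = T₁ (a₂/a₁)^(3/2).
a₂/a₁ = 3.760, (a₂/a₁)^(3/2) = 7.291.
T₂ = 3.313 × 7.291 = 24.15 h.

T₂ ≈ 24.15 h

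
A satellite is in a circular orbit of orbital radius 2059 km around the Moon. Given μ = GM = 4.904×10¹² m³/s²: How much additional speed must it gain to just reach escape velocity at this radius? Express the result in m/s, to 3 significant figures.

Δv ≈ 639 m/s

r = 2059 km = 2.059×10⁶ m.
Circular speed v_c = √(μ/r) = 1543 m/s.
Escape speed v_esc = √(2μ/r) = √2 × v_c = 2183 m/s.
Δv = v_esc − v_c = 639.3 m/s.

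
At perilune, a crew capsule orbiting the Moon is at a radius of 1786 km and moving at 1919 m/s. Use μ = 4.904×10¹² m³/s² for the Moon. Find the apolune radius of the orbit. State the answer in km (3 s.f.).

apolune radius ≈ 3640 km

r_p = 1.786×10⁶ m.
Specific energy ε = v²/2 − μ/r = -9.045×10⁵ J/kg, so a = −μ/(2ε) = 2.711×10⁶ m.
The apsides satisfy r_p + r_a = 2a, so the apolune radius is 2a − r_p = 3.636×10⁶ m = 3635.7 km.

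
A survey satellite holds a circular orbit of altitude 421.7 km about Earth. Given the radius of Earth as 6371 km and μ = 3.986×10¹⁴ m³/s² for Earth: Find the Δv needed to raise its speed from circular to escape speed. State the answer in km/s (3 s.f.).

r = 6371 + 421.7 = 6792.7 km = 6.7927×10⁶ m.
Circular speed v_c = √(μ/r) = 7660 m/s.
Escape speed v_esc = √(2μ/r) = √2 × v_c = 10830 m/s.
Δv = v_esc − v_c = 3173 m/s = 3.173 km/s.

Δv ≈ 3.17 km/s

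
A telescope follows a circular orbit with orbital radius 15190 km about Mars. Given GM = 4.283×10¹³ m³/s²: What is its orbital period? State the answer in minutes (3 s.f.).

r = 15190 km = 1.519×10⁷ m.
Kepler's third law: T = 2π√(r³/μ) = 2π√((1.519×10⁷)³ / 4.283×10¹³).
r³/μ = 8.183×10⁷ s², so T = 2π × 9.046×10³ = 5.684×10⁴ s.
Converting: 5.684×10⁴ s ÷ 60.00 = 947.3 minutes.

T ≈ 947 minutes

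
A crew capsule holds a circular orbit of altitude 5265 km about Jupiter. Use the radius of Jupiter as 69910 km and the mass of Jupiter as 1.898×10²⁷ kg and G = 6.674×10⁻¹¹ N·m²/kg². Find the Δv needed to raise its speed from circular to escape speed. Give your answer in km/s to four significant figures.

μ = GM = 6.674×10⁻¹¹ × 1.898×10²⁷ = 1.267×10¹⁷ m³/s².
r = 69910 + 5265 = 75175 km = 7.5175×10⁷ m.
Circular speed v_c = √(μ/r) = 41050 m/s.
Escape speed v_esc = √(2μ/r) = √2 × v_c = 58050 m/s.
Δv = v_esc − v_c = 17000 m/s = 17.00 km/s.

Δv ≈ 17.00 km/s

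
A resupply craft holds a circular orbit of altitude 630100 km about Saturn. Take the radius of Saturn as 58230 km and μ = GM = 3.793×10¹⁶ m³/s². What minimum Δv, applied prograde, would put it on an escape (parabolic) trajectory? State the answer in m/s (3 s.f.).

Δv ≈ 3070 m/s

r = 58230 + 630100 = 688330 km = 6.8833×10⁸ m.
Circular speed v_c = √(μ/r) = 7423 m/s.
Escape speed v_esc = √(2μ/r) = √2 × v_c = 10500 m/s.
Δv = v_esc − v_c = 3075 m/s.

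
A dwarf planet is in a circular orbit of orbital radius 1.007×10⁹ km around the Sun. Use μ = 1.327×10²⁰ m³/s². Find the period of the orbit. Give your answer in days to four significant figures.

r = 1.007×10⁹ km = 1.007×10¹² m.
Kepler's third law: T = 2π√(r³/μ) = 2π√((1.007×10¹²)³ / 1.327×10²⁰).
r³/μ = 7.695×10¹⁵ s², so T = 2π × 8.772×10⁷ = 5.512×10⁸ s.
Converting: 5.512×10⁸ s ÷ 86400 = 6379 days.

T ≈ 6379 days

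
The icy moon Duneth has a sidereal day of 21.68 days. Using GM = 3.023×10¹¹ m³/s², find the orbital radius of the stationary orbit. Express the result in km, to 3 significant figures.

T = 21.68 days = 1.873×10⁶ s.
A synchronous orbit has period T, so by Kepler's third law a = (μT²/4π²)^(1/3).
μT²/4π² = 3.023×10¹¹ × (1.873×10⁶)² / 39.48 = 2.687×10²² m³.
a = 2.995×10⁷ m = 29951 km.

r_sync ≈ 30000 km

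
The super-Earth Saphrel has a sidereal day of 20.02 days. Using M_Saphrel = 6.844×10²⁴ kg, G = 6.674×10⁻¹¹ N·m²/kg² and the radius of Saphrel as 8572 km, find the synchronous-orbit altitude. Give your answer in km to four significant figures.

μ = GM = 6.674×10⁻¹¹ × 6.844×10²⁴ = 4.568×10¹⁴ m³/s².
T = 20.02 days = 1.730×10⁶ s.
A synchronous orbit has period T, so by Kepler's third law a = (μT²/4π²)^(1/3).
μT²/4π² = 4.568×10¹⁴ × (1.730×10⁶)² / 39.48 = 3.462×10²⁵ m³.
a = 3.259×10⁸ m = 3.2591×10⁵ km.
Altitude h = a − R = 3.2591×10⁵ − 8572 = 3.1734×10⁵ km.

h_sync ≈ 3.173×10⁵ km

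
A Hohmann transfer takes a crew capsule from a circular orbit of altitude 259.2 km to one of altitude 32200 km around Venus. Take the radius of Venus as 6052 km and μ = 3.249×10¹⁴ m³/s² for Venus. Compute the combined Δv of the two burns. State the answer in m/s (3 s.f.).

Δv_total ≈ 3590 m/s

r₁ = 6052 + 259.2 = 6311.2 km = 6.3112×10⁶ m.
r₂ = 6052 + 32200 = 38252 km = 3.8252×10⁷ m.
Transfer ellipse a_t = (r₁ + r₂)/2 = 2.228×10⁷ m.
At r₁: circular v_c1 = √(μ/r₁) = 7175 m/s; transfer-periapsis v_p = √[μ(2/r₁ − 1/a_t)] = 9401 m/s.
Δv₁ = v_p − v_c1 = 2226 m/s.
At r₂: circular v_c2 = √(μ/r₂) = 2914 m/s; transfer-apoapsis v_a = √[μ(2/r₂ − 1/a_t)] = 1551 m/s.
Δv₂ = v_c2 − v_a = 1363 m/s.
Total Δv = Δv₁ + Δv₂ = 3589 m/s.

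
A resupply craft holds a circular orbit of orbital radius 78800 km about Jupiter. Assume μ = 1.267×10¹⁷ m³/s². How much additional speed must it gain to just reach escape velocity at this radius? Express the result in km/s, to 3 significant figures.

r = 78800 km = 7.880×10⁷ m.
Circular speed v_c = √(μ/r) = 40100 m/s.
Escape speed v_esc = √(2μ/r) = √2 × v_c = 56710 m/s.
Δv = v_esc − v_c = 16610 m/s = 16.61 km/s.

Δv ≈ 16.6 km/s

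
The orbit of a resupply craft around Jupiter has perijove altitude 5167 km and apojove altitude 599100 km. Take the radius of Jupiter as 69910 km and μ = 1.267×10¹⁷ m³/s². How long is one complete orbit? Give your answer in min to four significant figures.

T ≈ 2111 min

r_p = 69910 + 5167 = 75077 km = 7.5077×10⁷ m.
r_a = 69910 + 599100 = 669010 km = 6.6901×10⁸ m.
Semi-major axis a = (r_p + r_a)/2 = (75077 + 6.6901×10⁵)/2 = 3.7204×10⁵ km = 3.720×10⁸ m.
By Kepler's third law T = 2π√(a³/μ) = 2π × 2.016×10⁴ = 1.267×10⁵ s.
= 2111 min.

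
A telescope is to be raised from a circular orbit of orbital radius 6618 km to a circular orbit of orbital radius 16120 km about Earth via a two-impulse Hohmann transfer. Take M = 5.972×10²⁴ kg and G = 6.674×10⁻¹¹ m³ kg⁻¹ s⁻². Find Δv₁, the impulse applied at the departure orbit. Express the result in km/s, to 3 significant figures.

Δv ≈ 1.48 km/s

μ = GM = 6.674×10⁻¹¹ × 5.972×10²⁴ = 3.986×10¹⁴ m³/s².
r₁ = 6618 km = 6.618×10⁶ m.
r₂ = 16120 km = 1.612×10⁷ m.
Transfer ellipse a_t = (r₁ + r₂)/2 = 1.137×10⁷ m.
At r₁: circular v_c1 = √(μ/r₁) = 7760 m/s; transfer-perigee v_p = √[μ(2/r₁ − 1/a_t)] = 9241 m/s.
Δv₁ = v_p − v_c1 = 1480 m/s.
= 1.480 km/s.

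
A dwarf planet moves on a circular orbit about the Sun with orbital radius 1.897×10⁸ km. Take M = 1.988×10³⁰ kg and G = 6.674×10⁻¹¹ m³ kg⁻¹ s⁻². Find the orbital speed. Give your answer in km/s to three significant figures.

v ≈ 26.4 km/s

μ = GM = 6.674×10⁻¹¹ × 1.988×10³⁰ = 1.327×10²⁰ m³/s².
r = 1.897×10⁸ km = 1.897×10¹¹ m.
For a circular orbit v = √(μ/r) = √(1.327×10²⁰ / 1.897×10¹¹) = √(6.994×10⁸) = 26450 m/s.
That is 26.45 km/s.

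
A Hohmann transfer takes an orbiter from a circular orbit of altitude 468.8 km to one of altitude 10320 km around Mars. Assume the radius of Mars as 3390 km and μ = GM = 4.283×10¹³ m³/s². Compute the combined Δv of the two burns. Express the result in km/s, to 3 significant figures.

Δv_total ≈ 1.43 km/s

r₁ = 3390 + 468.8 = 3858.8 km = 3.8588×10⁶ m.
r₂ = 3390 + 10320 = 13710 km = 1.3710×10⁷ m.
Transfer ellipse a_t = (r₁ + r₂)/2 = 8.784×10⁶ m.
At r₁: circular v_c1 = √(μ/r₁) = 3332 m/s; transfer-periapsis v_p = √[μ(2/r₁ − 1/a_t)] = 4162 m/s.
Δv₁ = v_p − v_c1 = 830.5 m/s.
At r₂: circular v_c2 = √(μ/r₂) = 1767 m/s; transfer-apoapsis v_a = √[μ(2/r₂ − 1/a_t)] = 1171 m/s.
Δv₂ = v_c2 − v_a = 596.0 m/s.
Total Δv = Δv₁ + Δv₂ = 1427 m/s = 1.427 km/s.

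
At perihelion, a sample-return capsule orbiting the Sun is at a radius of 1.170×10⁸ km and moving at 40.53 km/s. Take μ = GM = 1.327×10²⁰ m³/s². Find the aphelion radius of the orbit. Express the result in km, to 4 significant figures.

aphelion radius ≈ 3.072×10⁸ km

r_p = 1.170×10¹¹ m.
Specific energy ε = v²/2 − μ/r = -3.128×10⁸ J/kg, so a = −μ/(2ε) = 2.121×10¹¹ m.
The apsides satisfy r_p + r_a = 2a, so the aphelion radius is 2a − r_p = 3.072×10¹¹ m = 3.0717×10⁸ km.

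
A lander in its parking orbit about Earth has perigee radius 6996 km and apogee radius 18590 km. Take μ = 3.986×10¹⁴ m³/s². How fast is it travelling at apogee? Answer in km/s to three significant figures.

v ≈ 3.42 km/s

Semi-major axis a = (r_p + r_a)/2 = 12793 km = 1.279×10⁷ m.
Vis-viva: v² = μ(2/r − 1/a) = 3.986×10¹⁴ × (1.076×10⁻⁷ − 7.817×10⁻⁸) = 1.173×10⁷ m²/s².
v = 3424 m/s = 3.424 km/s.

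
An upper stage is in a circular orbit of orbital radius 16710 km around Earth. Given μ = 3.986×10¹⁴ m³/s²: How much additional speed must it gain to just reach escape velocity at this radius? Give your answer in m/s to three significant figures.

Δv ≈ 2020 m/s

r = 16710 km = 1.671×10⁷ m.
Circular speed v_c = √(μ/r) = 4884 m/s.
Escape speed v_esc = √(2μ/r) = √2 × v_c = 6907 m/s.
Δv = v_esc − v_c = 2023 m/s.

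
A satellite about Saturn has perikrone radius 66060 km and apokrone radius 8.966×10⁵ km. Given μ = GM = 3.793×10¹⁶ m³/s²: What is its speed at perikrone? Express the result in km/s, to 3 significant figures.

Semi-major axis a = (r_p + r_a)/2 = 4.8133×10⁵ km = 4.813×10⁸ m.
Vis-viva: v² = μ(2/r − 1/a) = 3.793×10¹⁶ × (3.028×10⁻⁸ − 2.078×10⁻⁹) = 1.070×10⁹ m²/s².
v = 32700 m/s = 32.70 km/s.

v ≈ 32.7 km/s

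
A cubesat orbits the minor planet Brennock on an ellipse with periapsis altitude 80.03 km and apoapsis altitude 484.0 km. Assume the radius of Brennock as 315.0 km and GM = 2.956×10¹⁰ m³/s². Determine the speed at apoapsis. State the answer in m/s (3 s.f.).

v ≈ 156 m/s

r_p = 315.0 + 80.03 = 395.03 km = 3.9503×10⁵ m.
r_a = 315.0 + 484.0 = 799.00 km = 7.9900×10⁵ m.
Semi-major axis a = (r_p + r_a)/2 = 597.01 km = 5.970×10⁵ m.
Vis-viva: v² = μ(2/r − 1/a) = 2.956×10¹⁰ × (2.503×10⁻⁶ − 1.675×10⁻⁶) = 2.448×10⁴ m²/s².
v = 156.5 m/s.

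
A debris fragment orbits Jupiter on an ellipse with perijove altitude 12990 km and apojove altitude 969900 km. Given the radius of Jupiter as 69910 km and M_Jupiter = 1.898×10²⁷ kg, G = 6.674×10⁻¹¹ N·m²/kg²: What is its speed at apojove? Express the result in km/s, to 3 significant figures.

μ = GM = 6.674×10⁻¹¹ × 1.898×10²⁷ = 1.267×10¹⁷ m³/s².
r_p = 69910 + 12990 = 82900 km = 8.2900×10⁷ m.
r_a = 69910 + 969900 = 1039800 km = 1.0398×10⁹ m.
Semi-major axis a = (r_p + r_a)/2 = 5.6136×10⁵ km = 5.614×10⁸ m.
Vis-viva: v² = μ(2/r − 1/a) = 1.267×10¹⁷ × (1.923×10⁻⁹ − 1.781×10⁻⁹) = 1.799×10⁷ m²/s².
v = 4242 m/s = 4.242 km/s.

v ≈ 4.24 km/s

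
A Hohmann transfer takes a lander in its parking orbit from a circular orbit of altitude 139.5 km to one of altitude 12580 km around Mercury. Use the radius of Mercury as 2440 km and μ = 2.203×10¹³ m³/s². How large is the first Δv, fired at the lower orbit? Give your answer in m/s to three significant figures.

Δv ≈ 896 m/s

r₁ = 2440 + 139.5 = 2579.5 km = 2.5795×10⁶ m.
r₂ = 2440 + 12580 = 15020 km = 1.5020×10⁷ m.
Transfer ellipse a_t = (r₁ + r₂)/2 = 8.800×10⁶ m.
At r₁: circular v_c1 = √(μ/r₁) = 2922 m/s; transfer-periherm v_p = √[μ(2/r₁ − 1/a_t)] = 3818 m/s.
Δv₁ = v_p − v_c1 = 895.6 m/s.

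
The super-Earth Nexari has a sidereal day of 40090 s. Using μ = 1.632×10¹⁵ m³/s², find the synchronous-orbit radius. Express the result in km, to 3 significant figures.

r_sync ≈ 40500 km

A synchronous orbit has period T, so by Kepler's third law a = (μT²/4π²)^(1/3).
μT²/4π² = 1.632×10¹⁵ × (4.009×10⁴)² / 39.48 = 6.644×10²² m³.
a = 4.050×10⁷ m = 40502 km.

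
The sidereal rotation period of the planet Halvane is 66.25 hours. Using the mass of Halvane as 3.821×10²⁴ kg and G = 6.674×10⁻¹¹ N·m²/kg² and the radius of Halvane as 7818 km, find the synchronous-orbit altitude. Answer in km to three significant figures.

μ = GM = 6.674×10⁻¹¹ × 3.821×10²⁴ = 2.550×10¹⁴ m³/s².
T = 66.25 hours = 2.385×10⁵ s.
A synchronous orbit has period T, so by Kepler's third law a = (μT²/4π²)^(1/3).
μT²/4π² = 2.550×10¹⁴ × (2.385×10⁵)² / 39.48 = 3.674×10²³ m³.
a = 7.162×10⁷ m = 71624 km.
Altitude h = a − R = 71624 − 7818 = 63806 km.

h_sync ≈ 63800 km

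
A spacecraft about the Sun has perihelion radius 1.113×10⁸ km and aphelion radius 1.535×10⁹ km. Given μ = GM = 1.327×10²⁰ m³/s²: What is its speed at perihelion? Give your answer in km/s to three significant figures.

v ≈ 47.2 km/s

Semi-major axis a = (r_p + r_a)/2 = 8.2315×10⁸ km = 8.232×10¹¹ m.
Vis-viva: v² = μ(2/r − 1/a) = 1.327×10²⁰ × (1.797×10⁻¹¹ − 1.215×10⁻¹²) = 2.223×10⁹ m²/s².
v = 47150 m/s = 47.15 km/s.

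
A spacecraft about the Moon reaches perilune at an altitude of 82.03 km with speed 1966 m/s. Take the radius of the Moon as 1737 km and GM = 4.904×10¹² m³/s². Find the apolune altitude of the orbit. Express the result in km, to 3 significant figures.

r_p = 1737 + 82.03 = 1819.0 km = 1.819×10⁶ m.
Specific energy ε = v²/2 − μ/r = -7.634×10⁵ J/kg, so a = −μ/(2ε) = 3.212×10⁶ m.
The apsides satisfy r_p + r_a = 2a, so the apolune radius is 2a − r_p = 4.605×10⁶ m = 4605.2 km.
Apolune altitude = 4605.2 − 1737 = 2868.2 km.

apolune altitude ≈ 2870 km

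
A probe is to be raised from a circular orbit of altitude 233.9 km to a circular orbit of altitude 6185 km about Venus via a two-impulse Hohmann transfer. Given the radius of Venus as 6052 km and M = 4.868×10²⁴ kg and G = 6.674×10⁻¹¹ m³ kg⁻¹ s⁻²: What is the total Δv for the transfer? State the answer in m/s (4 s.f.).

μ = GM = 6.674×10⁻¹¹ × 4.868×10²⁴ = 3.249×10¹⁴ m³/s².
r₁ = 6052 + 233.9 = 6285.9 km = 6.2859×10⁶ m.
r₂ = 6052 + 6185 = 12237 km = 1.2237×10⁷ m.
Transfer ellipse a_t = (r₁ + r₂)/2 = 9.261×10⁶ m.
At r₁: circular v_c1 = √(μ/r₁) = 7189 m/s; transfer-periapsis v_p = √[μ(2/r₁ − 1/a_t)] = 8264 m/s.
Δv₁ = v_p − v_c1 = 1075 m/s.
At r₂: circular v_c2 = √(μ/r₂) = 5153 m/s; transfer-apoapsis v_a = √[μ(2/r₂ − 1/a_t)] = 4245 m/s.
Δv₂ = v_c2 − v_a = 907.7 m/s.
Total Δv = Δv₁ + Δv₂ = 1982 m/s.

Δv_total ≈ 1982 m/s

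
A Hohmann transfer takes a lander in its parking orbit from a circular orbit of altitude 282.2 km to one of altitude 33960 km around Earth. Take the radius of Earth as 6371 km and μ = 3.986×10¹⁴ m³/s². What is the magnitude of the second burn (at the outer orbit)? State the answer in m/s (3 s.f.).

Δv ≈ 1470 m/s

r₁ = 6371 + 282.2 = 6653.2 km = 6.6532×10⁶ m.
r₂ = 6371 + 33960 = 40331 km = 4.0331×10⁷ m.
Transfer ellipse a_t = (r₁ + r₂)/2 = 2.349×10⁷ m.
At r₁: circular v_c1 = √(μ/r₁) = 7740 m/s; transfer-perigee v_p = √[μ(2/r₁ − 1/a_t)] = 10140 m/s.
At r₂: circular v_c2 = √(μ/r₂) = 3144 m/s; transfer-apogee v_a = √[μ(2/r₂ − 1/a_t)] = 1673 m/s.
Δv₂ = v_c2 − v_a = 1471 m/s.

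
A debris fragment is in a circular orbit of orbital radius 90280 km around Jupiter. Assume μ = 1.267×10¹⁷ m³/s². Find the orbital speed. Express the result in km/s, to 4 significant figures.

v ≈ 37.46 km/s

r = 90280 km = 9.028×10⁷ m.
For a circular orbit v = √(μ/r) = √(1.267×10¹⁷ / 9.028×10⁷) = √(1.403×10⁹) = 37460 m/s.
That is 37.46 km/s.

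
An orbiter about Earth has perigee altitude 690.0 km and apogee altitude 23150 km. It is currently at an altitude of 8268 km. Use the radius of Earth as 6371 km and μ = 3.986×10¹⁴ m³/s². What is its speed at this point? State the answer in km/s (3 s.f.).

r_p = 6371 + 690.0 = 7061.0 km = 7.0610×10⁶ m.
r_a = 6371 + 23150 = 29521 km = 2.9521×10⁷ m.
r = 6371 + 8268 = 14639 km = 1.464×10⁷ m.
Semi-major axis a = (r_p + r_a)/2 = 18291 km = 1.829×10⁷ m.
Vis-viva: v² = μ(2/r − 1/a) = 3.986×10¹⁴ × (1.366×10⁻⁷ − 5.467×10⁻⁸) = 3.267×10⁷ m²/s².
v = 5715 m/s = 5.715 km/s.

v ≈ 5.72 km/s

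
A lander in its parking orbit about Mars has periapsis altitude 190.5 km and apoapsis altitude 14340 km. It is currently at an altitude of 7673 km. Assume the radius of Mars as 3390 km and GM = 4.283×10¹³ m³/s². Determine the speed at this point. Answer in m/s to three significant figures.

r_p = 3390 + 190.5 = 3580.5 km = 3.5805×10⁶ m.
r_a = 3390 + 14340 = 17730 km = 1.7730×10⁷ m.
r = 3390 + 7673 = 11063 km = 1.106×10⁷ m.
Semi-major axis a = (r_p + r_a)/2 = 10655 km = 1.066×10⁷ m.
Vis-viva: v² = μ(2/r − 1/a) = 4.283×10¹³ × (1.808×10⁻⁷ − 9.385×10⁻⁸) = 3.723×10⁶ m²/s².
v = 1930 m/s.

v ≈ 1930 m/s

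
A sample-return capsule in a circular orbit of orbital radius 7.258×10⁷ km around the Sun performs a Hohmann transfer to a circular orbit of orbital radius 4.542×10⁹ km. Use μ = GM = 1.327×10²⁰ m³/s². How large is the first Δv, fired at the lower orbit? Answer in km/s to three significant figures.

Δv ≈ 17.2 km/s

r₁ = 7.258×10⁷ km = 7.258×10¹⁰ m.
r₂ = 4.542×10⁹ km = 4.542×10¹² m.
Transfer ellipse a_t = (r₁ + r₂)/2 = 2.307×10¹² m.
At r₁: circular v_c1 = √(μ/r₁) = 42760 m/s; transfer-perihelion v_p = √[μ(2/r₁ − 1/a_t)] = 59990 m/s.
Δv₁ = v_p − v_c1 = 17230 m/s.
= 17.23 km/s.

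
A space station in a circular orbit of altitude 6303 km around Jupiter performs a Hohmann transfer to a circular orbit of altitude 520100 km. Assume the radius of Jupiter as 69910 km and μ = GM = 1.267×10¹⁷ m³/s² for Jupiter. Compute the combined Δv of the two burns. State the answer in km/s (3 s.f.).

Δv_total ≈ 21.1 km/s

r₁ = 69910 + 6303 = 76213 km = 7.6213×10⁷ m.
r₂ = 69910 + 520100 = 590010 km = 5.9001×10⁸ m.
Transfer ellipse a_t = (r₁ + r₂)/2 = 3.331×10⁸ m.
At r₁: circular v_c1 = √(μ/r₁) = 40770 m/s; transfer-perijove v_p = √[μ(2/r₁ − 1/a_t)] = 54260 m/s.
Δv₁ = v_p − v_c1 = 13490 m/s.
At r₂: circular v_c2 = √(μ/r₂) = 14650 m/s; transfer-apojove v_a = √[μ(2/r₂ − 1/a_t)] = 7009 m/s.
Δv₂ = v_c2 − v_a = 7645 m/s.
Total Δv = Δv₁ + Δv₂ = 21140 m/s = 21.14 km/s.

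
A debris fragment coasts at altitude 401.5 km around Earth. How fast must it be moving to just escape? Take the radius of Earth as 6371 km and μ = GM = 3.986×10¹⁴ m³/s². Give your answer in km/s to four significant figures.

v_esc ≈ 10.85 km/s

r = 6371 + 401.5 = 6772.5 km = 6.7725×10⁶ m.
Escape speed v_esc = √(2μ/r) = √(2 × 3.986×10¹⁴ / 6.772×10⁶) = √(1.177×10⁸) = 10850 m/s.
= 10.85 km/s.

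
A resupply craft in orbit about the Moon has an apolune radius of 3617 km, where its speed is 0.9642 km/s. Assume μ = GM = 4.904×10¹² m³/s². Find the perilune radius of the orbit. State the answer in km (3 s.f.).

perilune radius ≈ 1890 km

r_a = 3.617×10⁶ m.
Specific energy ε = v²/2 − μ/r = -8.910×10⁵ J/kg, so a = −μ/(2ε) = 2.752×10⁶ m.
The apsides satisfy r_p + r_a = 2a, so the perilune radius is 2a − r_a = 1.887×10⁶ m = 1887.1 km.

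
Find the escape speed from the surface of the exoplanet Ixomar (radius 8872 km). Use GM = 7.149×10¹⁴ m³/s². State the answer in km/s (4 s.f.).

r = R = 8.872×10⁶ m.
Escape speed v_esc = √(2μ/r) = √(2 × 7.149×10¹⁴ / 8.872×10⁶) = √(1.612×10⁸) = 12690 m/s.
= 12.69 km/s.

v_esc ≈ 12.69 km/s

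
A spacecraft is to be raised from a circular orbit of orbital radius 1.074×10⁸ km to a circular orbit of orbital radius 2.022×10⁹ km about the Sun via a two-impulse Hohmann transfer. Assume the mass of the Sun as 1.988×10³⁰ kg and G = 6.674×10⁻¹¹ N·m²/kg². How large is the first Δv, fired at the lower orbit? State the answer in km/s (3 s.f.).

Δv ≈ 13.3 km/s

μ = GM = 6.674×10⁻¹¹ × 1.988×10³⁰ = 1.327×10²⁰ m³/s².
r₁ = 1.074×10⁸ km = 1.074×10¹¹ m.
r₂ = 2.022×10⁹ km = 2.022×10¹² m.
Transfer ellipse a_t = (r₁ + r₂)/2 = 1.065×10¹² m.
At r₁: circular v_c1 = √(μ/r₁) = 35150 m/s; transfer-perihelion v_p = √[μ(2/r₁ − 1/a_t)] = 48440 m/s.
Δv₁ = v_p − v_c1 = 13290 m/s.
= 13.29 km/s.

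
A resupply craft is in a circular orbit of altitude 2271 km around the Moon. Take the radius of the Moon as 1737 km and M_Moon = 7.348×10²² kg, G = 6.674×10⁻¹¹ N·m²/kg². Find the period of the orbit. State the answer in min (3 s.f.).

T ≈ 379 min

μ = GM = 6.674×10⁻¹¹ × 7.348×10²² = 4.904×10¹² m³/s².
r = 1737 + 2271 = 4008.0 km = 4.0080×10⁶ m.
Kepler's third law: T = 2π√(r³/μ) = 2π√((4.008×10⁶)³ / 4.904×10¹²).
r³/μ = 1.313×10⁷ s², so T = 2π × 3.623×10³ = 2.277×10⁴ s.
Converting: 2.277×10⁴ s ÷ 60.00 = 379.4 min.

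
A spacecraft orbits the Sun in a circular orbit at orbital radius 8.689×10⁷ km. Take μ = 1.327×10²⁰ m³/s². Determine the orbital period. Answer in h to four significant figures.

T ≈ 3881 h

r = 8.689×10⁷ km = 8.689×10¹⁰ m.
Kepler's third law: T = 2π√(r³/μ) = 2π√((8.689×10¹⁰)³ / 1.327×10²⁰).
r³/μ = 4.944×10¹² s², so T = 2π × 2.223×10⁶ = 1.397×10⁷ s.
Converting: 1.397×10⁷ s ÷ 3600 = 3881 h.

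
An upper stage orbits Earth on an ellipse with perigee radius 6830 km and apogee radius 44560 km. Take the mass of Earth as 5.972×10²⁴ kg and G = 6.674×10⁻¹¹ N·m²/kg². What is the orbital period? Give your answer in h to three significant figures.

μ = GM = 6.674×10⁻¹¹ × 5.972×10²⁴ = 3.986×10¹⁴ m³/s².
Semi-major axis a = (r_p + r_a)/2 = (6830.0 + 44560)/2 = 25695 km = 2.570×10⁷ m.
By Kepler's third law T = 2π√(a³/μ) = 2π × 6.524×10³ = 4.099×10⁴ s.
= 11.39 h.

T ≈ 11.4 h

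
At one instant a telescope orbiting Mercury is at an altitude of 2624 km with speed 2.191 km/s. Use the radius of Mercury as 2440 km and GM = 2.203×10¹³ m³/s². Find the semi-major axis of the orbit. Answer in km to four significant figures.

r = 2440 + 2624 = 5064.0 km = 5.064×10⁶ m.
Specific orbital energy ε = v²/2 − μ/r = (2191)²/2 − 2.203×10¹³/5.064×10⁶ = -1.950×10⁶ J/kg.
Since ε = −μ/(2a), a = −μ/(2ε) = 5.648×10⁶ m = 5648.5 km.

a ≈ 5648 km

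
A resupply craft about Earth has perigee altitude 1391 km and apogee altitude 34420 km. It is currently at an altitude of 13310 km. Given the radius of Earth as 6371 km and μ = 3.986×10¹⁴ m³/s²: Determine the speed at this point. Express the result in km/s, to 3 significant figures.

v ≈ 4.91 km/s

r_p = 6371 + 1391 = 7762.0 km = 7.7620×10⁶ m.
r_a = 6371 + 34420 = 40791 km = 4.0791×10⁷ m.
r = 6371 + 13310 = 19681 km = 1.968×10⁷ m.
Semi-major axis a = (r_p + r_a)/2 = 24276 km = 2.428×10⁷ m.
Vis-viva: v² = μ(2/r − 1/a) = 3.986×10¹⁴ × (1.016×10⁻⁷ − 4.119×10⁻⁸) = 2.409×10⁷ m²/s².
v = 4908 m/s = 4.908 km/s.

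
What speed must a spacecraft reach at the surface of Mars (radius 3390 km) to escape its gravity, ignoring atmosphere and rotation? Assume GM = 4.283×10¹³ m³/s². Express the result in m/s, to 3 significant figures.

r = R = 3.390×10⁶ m.
Escape speed v_esc = √(2μ/r) = √(2 × 4.283×10¹³ / 3.390×10⁶) = √(2.527×10⁷) = 5027 m/s.

v_esc ≈ 5030 m/s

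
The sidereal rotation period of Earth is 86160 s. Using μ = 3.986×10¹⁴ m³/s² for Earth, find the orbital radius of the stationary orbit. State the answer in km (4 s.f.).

r_sync ≈ 42160 km

A synchronous orbit has period T, so by Kepler's third law a = (μT²/4π²)^(1/3).
μT²/4π² = 3.986×10¹⁴ × (8.616×10⁴)² / 39.48 = 7.495×10²² m³.
a = 4.216×10⁷ m = 42163 km.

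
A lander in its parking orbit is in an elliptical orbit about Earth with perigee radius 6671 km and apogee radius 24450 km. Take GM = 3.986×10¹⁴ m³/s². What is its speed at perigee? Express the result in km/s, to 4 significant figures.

v ≈ 9.689 km/s

Semi-major axis a = (r_p + r_a)/2 = 15560 km = 1.556×10⁷ m.
Vis-viva: v² = μ(2/r − 1/a) = 3.986×10¹⁴ × (2.998×10⁻⁷ − 6.427×10⁻⁸) = 9.389×10⁷ m²/s².
v = 9689 m/s = 9.689 km/s.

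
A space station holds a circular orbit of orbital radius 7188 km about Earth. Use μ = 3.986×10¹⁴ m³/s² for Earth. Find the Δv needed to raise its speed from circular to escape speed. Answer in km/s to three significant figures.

Δv ≈ 3.08 km/s

r = 7188 km = 7.188×10⁶ m.
Circular speed v_c = √(μ/r) = 7447 m/s.
Escape speed v_esc = √(2μ/r) = √2 × v_c = 10530 m/s.
Δv = v_esc − v_c = 3085 m/s = 3.085 km/s.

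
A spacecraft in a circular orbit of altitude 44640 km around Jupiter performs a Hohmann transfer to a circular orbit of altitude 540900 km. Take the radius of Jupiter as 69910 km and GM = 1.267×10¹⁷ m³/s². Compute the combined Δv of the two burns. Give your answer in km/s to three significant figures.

Δv_total ≈ 16.2 km/s

r₁ = 69910 + 44640 = 114550 km = 1.1455×10⁸ m.
r₂ = 69910 + 540900 = 610810 km = 6.1081×10⁸ m.
Transfer ellipse a_t = (r₁ + r₂)/2 = 3.627×10⁸ m.
At r₁: circular v_c1 = √(μ/r₁) = 33260 m/s; transfer-perijove v_p = √[μ(2/r₁ − 1/a_t)] = 43160 m/s.
Δv₁ = v_p − v_c1 = 9902 m/s.
At r₂: circular v_c2 = √(μ/r₂) = 14400 m/s; transfer-apojove v_a = √[μ(2/r₂ − 1/a_t)] = 8094 m/s.
Δv₂ = v_c2 − v_a = 6308 m/s.
Total Δv = Δv₁ + Δv₂ = 16210 m/s = 16.21 km/s.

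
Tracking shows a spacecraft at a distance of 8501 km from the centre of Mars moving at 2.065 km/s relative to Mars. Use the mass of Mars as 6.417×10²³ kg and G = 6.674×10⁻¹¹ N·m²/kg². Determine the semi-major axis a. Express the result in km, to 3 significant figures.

μ = GM = 6.674×10⁻¹¹ × 6.417×10²³ = 4.283×10¹³ m³/s².
r = 8.501×10⁶ m.
Vis-viva rearranged: 1/a = 2/r − v²/μ = 2.353×10⁻⁷ − 9.957×10⁻⁸ = 1.357×10⁻⁷ m⁻¹.
a = 7.369×10⁶ m = 7369.3 km.

a ≈ 7370 km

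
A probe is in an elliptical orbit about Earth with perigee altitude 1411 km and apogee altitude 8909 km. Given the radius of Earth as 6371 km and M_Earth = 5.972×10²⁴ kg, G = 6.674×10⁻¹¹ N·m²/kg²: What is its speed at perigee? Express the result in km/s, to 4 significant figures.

v ≈ 8.238 km/s

μ = GM = 6.674×10⁻¹¹ × 5.972×10²⁴ = 3.986×10¹⁴ m³/s².
r_p = 6371 + 1411 = 7782.0 km = 7.7820×10⁶ m.
r_a = 6371 + 8909 = 15280 km = 1.5280×10⁷ m.
Semi-major axis a = (r_p + r_a)/2 = 11531 km = 1.153×10⁷ m.
Vis-viva: v² = μ(2/r − 1/a) = 3.986×10¹⁴ × (2.570×10⁻⁷ − 8.672×10⁻⁸) = 6.787×10⁷ m²/s².
v = 8238 m/s = 8.238 km/s.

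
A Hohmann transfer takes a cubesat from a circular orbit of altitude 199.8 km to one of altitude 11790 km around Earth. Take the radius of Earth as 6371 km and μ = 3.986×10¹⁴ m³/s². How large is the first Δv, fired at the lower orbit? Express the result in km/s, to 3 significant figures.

Δv ≈ 1.65 km/s

r₁ = 6371 + 199.8 = 6570.8 km = 6.5708×10⁶ m.
r₂ = 6371 + 11790 = 18161 km = 1.8161×10⁷ m.
Transfer ellipse a_t = (r₁ + r₂)/2 = 1.237×10⁷ m.
At r₁: circular v_c1 = √(μ/r₁) = 7789 m/s; transfer-perigee v_p = √[μ(2/r₁ − 1/a_t)] = 9439 m/s.
Δv₁ = v_p − v_c1 = 1650 m/s.
= 1.650 km/s.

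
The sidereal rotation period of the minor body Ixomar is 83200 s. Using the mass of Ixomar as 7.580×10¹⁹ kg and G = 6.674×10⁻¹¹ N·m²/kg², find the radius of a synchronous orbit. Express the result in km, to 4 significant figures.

r_sync ≈ 960.8 km

μ = GM = 6.674×10⁻¹¹ × 7.580×10¹⁹ = 5.059×10⁹ m³/s².
A synchronous orbit has period T, so by Kepler's third law a = (μT²/4π²)^(1/3).
μT²/4π² = 5.059×10⁹ × (8.320×10⁴)² / 39.48 = 8.870×10¹⁷ m³.
a = 9.608×10⁵ m = 960.83 km.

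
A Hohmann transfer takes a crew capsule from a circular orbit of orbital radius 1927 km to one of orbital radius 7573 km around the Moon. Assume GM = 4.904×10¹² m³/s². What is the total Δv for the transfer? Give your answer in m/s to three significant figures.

Δv_total ≈ 711 m/s

r₁ = 1927 km = 1.927×10⁶ m.
r₂ = 7573 km = 7.573×10⁶ m.
Transfer ellipse a_t = (r₁ + r₂)/2 = 4.750×10⁶ m.
At r₁: circular v_c1 = √(μ/r₁) = 1595 m/s; transfer-perilune v_p = √[μ(2/r₁ − 1/a_t)] = 2014 m/s.
Δv₁ = v_p − v_c1 = 419.0 m/s.
At r₂: circular v_c2 = √(μ/r₂) = 804.7 m/s; transfer-apolune v_a = √[μ(2/r₂ − 1/a_t)] = 512.5 m/s.
Δv₂ = v_c2 − v_a = 292.2 m/s.
Total Δv = Δv₁ + Δv₂ = 711.2 m/s.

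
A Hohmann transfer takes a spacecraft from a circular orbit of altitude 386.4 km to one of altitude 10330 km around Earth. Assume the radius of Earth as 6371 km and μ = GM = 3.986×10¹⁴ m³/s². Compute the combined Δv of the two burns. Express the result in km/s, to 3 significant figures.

r₁ = 6371 + 386.4 = 6757.4 km = 6.7574×10⁶ m.
r₂ = 6371 + 10330 = 16701 km = 1.6701×10⁷ m.
Transfer ellipse a_t = (r₁ + r₂)/2 = 1.173×10⁷ m.
At r₁: circular v_c1 = √(μ/r₁) = 7680 m/s; transfer-perigee v_p = √[μ(2/r₁ − 1/a_t)] = 9165 m/s.
Δv₁ = v_p − v_c1 = 1484 m/s.
At r₂: circular v_c2 = √(μ/r₂) = 4885 m/s; transfer-apogee v_a = √[μ(2/r₂ − 1/a_t)] = 3708 m/s.
Δv₂ = v_c2 − v_a = 1177 m/s.
Total Δv = Δv₁ + Δv₂ = 2662 m/s = 2.662 km/s.

Δv_total ≈ 2.66 km/s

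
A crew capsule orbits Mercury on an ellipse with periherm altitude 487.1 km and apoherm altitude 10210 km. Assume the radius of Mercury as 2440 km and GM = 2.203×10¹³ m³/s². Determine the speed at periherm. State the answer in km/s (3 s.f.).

r_p = 2440 + 487.1 = 2927.1 km = 2.9271×10⁶ m.
r_a = 2440 + 10210 = 12650 km = 1.2650×10⁷ m.
Semi-major axis a = (r_p + r_a)/2 = 7788.6 km = 7.789×10⁶ m.
Vis-viva: v² = μ(2/r − 1/a) = 2.203×10¹³ × (6.833×10⁻⁷ − 1.284×10⁻⁷) = 1.222×10⁷ m²/s².
v = 3496 m/s = 3.496 km/s.

v ≈ 3.50 km/s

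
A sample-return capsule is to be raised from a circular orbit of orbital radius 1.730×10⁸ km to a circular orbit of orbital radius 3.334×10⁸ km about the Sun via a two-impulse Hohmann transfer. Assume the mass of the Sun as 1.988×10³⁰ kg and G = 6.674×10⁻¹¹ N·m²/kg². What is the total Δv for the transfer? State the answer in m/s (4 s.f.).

μ = GM = 6.674×10⁻¹¹ × 1.988×10³⁰ = 1.327×10²⁰ m³/s².
r₁ = 1.730×10⁸ km = 1.730×10¹¹ m.
r₂ = 3.334×10⁸ km = 3.334×10¹¹ m.
Transfer ellipse a_t = (r₁ + r₂)/2 = 2.532×10¹¹ m.
At r₁: circular v_c1 = √(μ/r₁) = 27690 m/s; transfer-perihelion v_p = √[μ(2/r₁ − 1/a_t)] = 31780 m/s.
Δv₁ = v_p − v_c1 = 4085 m/s.
At r₂: circular v_c2 = √(μ/r₂) = 19950 m/s; transfer-aphelion v_a = √[μ(2/r₂ − 1/a_t)] = 16490 m/s.
Δv₂ = v_c2 − v_a = 3459 m/s.
Total Δv = Δv₁ + Δv₂ = 7544 m/s.

Δv_total ≈ 7544 m/s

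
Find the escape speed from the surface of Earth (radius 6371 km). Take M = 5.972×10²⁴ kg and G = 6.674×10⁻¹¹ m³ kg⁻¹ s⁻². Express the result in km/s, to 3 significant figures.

v_esc ≈ 11.2 km/s

μ = GM = 6.674×10⁻¹¹ × 5.972×10²⁴ = 3.986×10¹⁴ m³/s².
r = R = 6.371×10⁶ m.
Escape speed v_esc = √(2μ/r) = √(2 × 3.986×10¹⁴ / 6.371×10⁶) = √(1.251×10⁸) = 11190 m/s.
= 11.19 km/s.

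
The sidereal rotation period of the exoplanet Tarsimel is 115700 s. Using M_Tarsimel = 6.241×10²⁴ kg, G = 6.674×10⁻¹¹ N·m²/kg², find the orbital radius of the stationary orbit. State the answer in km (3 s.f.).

μ = GM = 6.674×10⁻¹¹ × 6.241×10²⁴ = 4.165×10¹⁴ m³/s².
A synchronous orbit has period T, so by Kepler's third law a = (μT²/4π²)^(1/3).
μT²/4π² = 4.165×10¹⁴ × (1.157×10⁵)² / 39.48 = 1.412×10²³ m³.
a = 5.208×10⁷ m = 52077 km.

r_sync ≈ 52100 km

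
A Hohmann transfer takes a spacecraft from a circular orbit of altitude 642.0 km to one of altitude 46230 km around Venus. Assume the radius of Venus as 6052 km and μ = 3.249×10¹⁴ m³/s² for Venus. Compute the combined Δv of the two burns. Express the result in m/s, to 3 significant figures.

Δv_total ≈ 3610 m/s

r₁ = 6052 + 642.0 = 6694.0 km = 6.6940×10⁶ m.
r₂ = 6052 + 46230 = 52282 km = 5.2282×10⁷ m.
Transfer ellipse a_t = (r₁ + r₂)/2 = 2.949×10⁷ m.
At r₁: circular v_c1 = √(μ/r₁) = 6967 m/s; transfer-periapsis v_p = √[μ(2/r₁ − 1/a_t)] = 9277 m/s.
Δv₁ = v_p − v_c1 = 2310 m/s.
At r₂: circular v_c2 = √(μ/r₂) = 2493 m/s; transfer-apoapsis v_a = √[μ(2/r₂ − 1/a_t)] = 1188 m/s.
Δv₂ = v_c2 − v_a = 1305 m/s.
Total Δv = Δv₁ + Δv₂ = 3615 m/s.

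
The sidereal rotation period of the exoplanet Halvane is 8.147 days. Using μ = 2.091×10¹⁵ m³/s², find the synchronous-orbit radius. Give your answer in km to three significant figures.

T = 8.147 days = 7.039×10⁵ s.
A synchronous orbit has period T, so by Kepler's third law a = (μT²/4π²)^(1/3).
μT²/4π² = 2.091×10¹⁵ × (7.039×10⁵)² / 39.48 = 2.624×10²⁵ m³.
a = 2.972×10⁸ m = 2.9717×10⁵ km.

r_sync ≈ 2.97×10⁵ km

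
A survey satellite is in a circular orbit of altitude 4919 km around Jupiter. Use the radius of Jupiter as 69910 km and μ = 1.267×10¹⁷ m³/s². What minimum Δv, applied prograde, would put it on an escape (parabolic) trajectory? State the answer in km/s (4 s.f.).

r = 69910 + 4919 = 74829 km = 7.4829×10⁷ m.
Circular speed v_c = √(μ/r) = 41150 m/s.
Escape speed v_esc = √(2μ/r) = √2 × v_c = 58190 m/s.
Δv = v_esc − v_c = 17040 m/s = 17.04 km/s.

Δv ≈ 17.04 km/s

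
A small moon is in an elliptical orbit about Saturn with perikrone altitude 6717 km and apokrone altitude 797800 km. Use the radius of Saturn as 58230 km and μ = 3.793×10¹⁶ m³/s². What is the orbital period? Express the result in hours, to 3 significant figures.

r_p = 58230 + 6717 = 64947 km = 6.4947×10⁷ m.
r_a = 58230 + 797800 = 856030 km = 8.5603×10⁸ m.
Semi-major axis a = (r_p + r_a)/2 = (64947 + 8.5603×10⁵)/2 = 4.6049×10⁵ km = 4.605×10⁸ m.
By Kepler's third law T = 2π√(a³/μ) = 2π × 5.074×10⁴ = 3.188×10⁵ s.
= 88.56 hours.

T ≈ 88.6 hours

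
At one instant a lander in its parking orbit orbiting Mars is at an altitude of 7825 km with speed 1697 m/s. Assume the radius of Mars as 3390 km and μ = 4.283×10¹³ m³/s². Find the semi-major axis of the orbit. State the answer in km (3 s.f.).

a ≈ 9000 km

r = 3390 + 7825 = 11215 km = 1.122×10⁷ m.
Vis-viva rearranged: 1/a = 2/r − v²/μ = 1.783×10⁻⁷ − 6.724×10⁻⁸ = 1.111×10⁻⁷ m⁻¹.
a = 9.001×10⁶ m = 9001.3 km.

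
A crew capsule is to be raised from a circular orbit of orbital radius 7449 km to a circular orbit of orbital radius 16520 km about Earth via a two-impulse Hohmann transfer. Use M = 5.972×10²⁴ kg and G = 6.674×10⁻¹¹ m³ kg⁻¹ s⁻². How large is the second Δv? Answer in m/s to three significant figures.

μ = GM = 6.674×10⁻¹¹ × 5.972×10²⁴ = 3.986×10¹⁴ m³/s².
r₁ = 7449 km = 7.449×10⁶ m.
r₂ = 16520 km = 1.652×10⁷ m.
Transfer ellipse a_t = (r₁ + r₂)/2 = 1.198×10⁷ m.
At r₁: circular v_c1 = √(μ/r₁) = 7315 m/s; transfer-perigee v_p = √[μ(2/r₁ − 1/a_t)] = 8588 m/s.
At r₂: circular v_c2 = √(μ/r₂) = 4912 m/s; transfer-apogee v_a = √[μ(2/r₂ − 1/a_t)] = 3872 m/s.
Δv₂ = v_c2 − v_a = 1039 m/s.

Δv ≈ 1040 m/s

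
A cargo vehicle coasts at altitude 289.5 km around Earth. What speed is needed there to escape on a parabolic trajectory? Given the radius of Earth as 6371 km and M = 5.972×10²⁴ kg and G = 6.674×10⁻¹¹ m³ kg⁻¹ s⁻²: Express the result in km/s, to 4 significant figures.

μ = GM = 6.674×10⁻¹¹ × 5.972×10²⁴ = 3.986×10¹⁴ m³/s².
r = 6371 + 289.5 = 6660.5 km = 6.6605×10⁶ m.
Escape speed v_esc = √(2μ/r) = √(2 × 3.986×10¹⁴ / 6.660×10⁶) = √(1.197×10⁸) = 10940 m/s.
= 10.94 km/s.

v_esc ≈ 10.94 km/s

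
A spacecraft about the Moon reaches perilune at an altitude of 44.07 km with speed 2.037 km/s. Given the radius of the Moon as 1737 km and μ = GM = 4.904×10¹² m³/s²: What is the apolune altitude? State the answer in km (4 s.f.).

r_p = 1737 + 44.07 = 1781.1 km = 1.781×10⁶ m.
Specific energy ε = v²/2 − μ/r = -6.787×10⁵ J/kg, so a = −μ/(2ε) = 3.613×10⁶ m.
The apsides satisfy r_p + r_a = 2a, so the apolune radius is 2a − r_p = 5.444×10⁶ m = 5444.3 km.
Apolune altitude = 5444.3 − 1737 = 3707.3 km.

apolune altitude ≈ 3707 km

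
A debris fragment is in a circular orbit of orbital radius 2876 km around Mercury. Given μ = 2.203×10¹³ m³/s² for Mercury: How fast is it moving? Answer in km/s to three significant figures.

r = 2876 km = 2.876×10⁶ m.
For a circular orbit v = √(μ/r) = √(2.203×10¹³ / 2.876×10⁶) = √(7.660×10⁶) = 2768 m/s.
That is 2.768 km/s.

v ≈ 2.77 km/s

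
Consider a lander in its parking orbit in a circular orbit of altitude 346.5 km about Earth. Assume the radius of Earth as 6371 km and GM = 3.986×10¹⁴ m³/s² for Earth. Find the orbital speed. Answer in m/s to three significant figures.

v ≈ 7700 m/s

r = 6371 + 346.5 = 6717.5 km = 6.7175×10⁶ m.
For a circular orbit v = √(μ/r) = √(3.986×10¹⁴ / 6.718×10⁶) = √(5.934×10⁷) = 7703 m/s.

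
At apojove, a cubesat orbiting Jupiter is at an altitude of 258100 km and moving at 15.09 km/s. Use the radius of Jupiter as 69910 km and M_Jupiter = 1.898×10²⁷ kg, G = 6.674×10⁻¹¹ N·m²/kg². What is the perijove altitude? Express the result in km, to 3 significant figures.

μ = GM = 6.674×10⁻¹¹ × 1.898×10²⁷ = 1.267×10¹⁷ m³/s².
r_a = 69910 + 258100 = 3.2801×10⁵ km = 3.280×10⁸ m.
Specific energy ε = v²/2 − μ/r = -2.723×10⁸ J/kg, so a = −μ/(2ε) = 2.326×10⁸ m.
The apsides satisfy r_p + r_a = 2a, so the perijove radius is 2a − r_a = 1.371×10⁸ m = 1.3713×10⁵ km.
Perijove altitude = 1.3713×10⁵ − 69910 = 67222 km.

perijove altitude ≈ 67200 km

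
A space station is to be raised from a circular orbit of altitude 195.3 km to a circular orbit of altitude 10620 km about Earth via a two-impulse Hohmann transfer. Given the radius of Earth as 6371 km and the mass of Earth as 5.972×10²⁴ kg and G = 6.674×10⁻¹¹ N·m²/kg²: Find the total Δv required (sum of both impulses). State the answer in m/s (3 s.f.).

Δv_total ≈ 2790 m/s

μ = GM = 6.674×10⁻¹¹ × 5.972×10²⁴ = 3.986×10¹⁴ m³/s².
r₁ = 6371 + 195.3 = 6566.3 km = 6.5663×10⁶ m.
r₂ = 6371 + 10620 = 16991 km = 1.6991×10⁷ m.
Transfer ellipse a_t = (r₁ + r₂)/2 = 1.178×10⁷ m.
At r₁: circular v_c1 = √(μ/r₁) = 7791 m/s; transfer-perigee v_p = √[μ(2/r₁ − 1/a_t)] = 9357 m/s.
Δv₁ = v_p − v_c1 = 1566 m/s.
At r₂: circular v_c2 = √(μ/r₂) = 4843 m/s; transfer-apogee v_a = √[μ(2/r₂ − 1/a_t)] = 3616 m/s.
Δv₂ = v_c2 − v_a = 1227 m/s.
Total Δv = Δv₁ + Δv₂ = 2793 m/s.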